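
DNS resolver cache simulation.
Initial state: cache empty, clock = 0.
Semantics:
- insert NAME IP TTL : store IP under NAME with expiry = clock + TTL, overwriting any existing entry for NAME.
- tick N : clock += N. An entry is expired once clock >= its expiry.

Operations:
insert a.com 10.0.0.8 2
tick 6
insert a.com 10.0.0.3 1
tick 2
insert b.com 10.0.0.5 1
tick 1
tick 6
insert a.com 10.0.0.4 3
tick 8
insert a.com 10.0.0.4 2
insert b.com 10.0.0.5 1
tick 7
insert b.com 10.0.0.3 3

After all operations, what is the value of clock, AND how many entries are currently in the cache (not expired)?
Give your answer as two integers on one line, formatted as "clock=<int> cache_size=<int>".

Answer: clock=30 cache_size=1

Derivation:
Op 1: insert a.com -> 10.0.0.8 (expiry=0+2=2). clock=0
Op 2: tick 6 -> clock=6. purged={a.com}
Op 3: insert a.com -> 10.0.0.3 (expiry=6+1=7). clock=6
Op 4: tick 2 -> clock=8. purged={a.com}
Op 5: insert b.com -> 10.0.0.5 (expiry=8+1=9). clock=8
Op 6: tick 1 -> clock=9. purged={b.com}
Op 7: tick 6 -> clock=15.
Op 8: insert a.com -> 10.0.0.4 (expiry=15+3=18). clock=15
Op 9: tick 8 -> clock=23. purged={a.com}
Op 10: insert a.com -> 10.0.0.4 (expiry=23+2=25). clock=23
Op 11: insert b.com -> 10.0.0.5 (expiry=23+1=24). clock=23
Op 12: tick 7 -> clock=30. purged={a.com,b.com}
Op 13: insert b.com -> 10.0.0.3 (expiry=30+3=33). clock=30
Final clock = 30
Final cache (unexpired): {b.com} -> size=1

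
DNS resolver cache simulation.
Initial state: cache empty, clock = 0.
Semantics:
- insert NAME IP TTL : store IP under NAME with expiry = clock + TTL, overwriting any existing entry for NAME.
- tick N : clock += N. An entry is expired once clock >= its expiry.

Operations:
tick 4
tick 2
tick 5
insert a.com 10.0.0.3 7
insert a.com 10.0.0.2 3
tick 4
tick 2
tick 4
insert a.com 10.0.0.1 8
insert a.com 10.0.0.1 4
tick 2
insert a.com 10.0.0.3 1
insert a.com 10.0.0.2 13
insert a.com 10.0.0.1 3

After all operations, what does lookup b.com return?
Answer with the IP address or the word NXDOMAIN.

Answer: NXDOMAIN

Derivation:
Op 1: tick 4 -> clock=4.
Op 2: tick 2 -> clock=6.
Op 3: tick 5 -> clock=11.
Op 4: insert a.com -> 10.0.0.3 (expiry=11+7=18). clock=11
Op 5: insert a.com -> 10.0.0.2 (expiry=11+3=14). clock=11
Op 6: tick 4 -> clock=15. purged={a.com}
Op 7: tick 2 -> clock=17.
Op 8: tick 4 -> clock=21.
Op 9: insert a.com -> 10.0.0.1 (expiry=21+8=29). clock=21
Op 10: insert a.com -> 10.0.0.1 (expiry=21+4=25). clock=21
Op 11: tick 2 -> clock=23.
Op 12: insert a.com -> 10.0.0.3 (expiry=23+1=24). clock=23
Op 13: insert a.com -> 10.0.0.2 (expiry=23+13=36). clock=23
Op 14: insert a.com -> 10.0.0.1 (expiry=23+3=26). clock=23
lookup b.com: not in cache (expired or never inserted)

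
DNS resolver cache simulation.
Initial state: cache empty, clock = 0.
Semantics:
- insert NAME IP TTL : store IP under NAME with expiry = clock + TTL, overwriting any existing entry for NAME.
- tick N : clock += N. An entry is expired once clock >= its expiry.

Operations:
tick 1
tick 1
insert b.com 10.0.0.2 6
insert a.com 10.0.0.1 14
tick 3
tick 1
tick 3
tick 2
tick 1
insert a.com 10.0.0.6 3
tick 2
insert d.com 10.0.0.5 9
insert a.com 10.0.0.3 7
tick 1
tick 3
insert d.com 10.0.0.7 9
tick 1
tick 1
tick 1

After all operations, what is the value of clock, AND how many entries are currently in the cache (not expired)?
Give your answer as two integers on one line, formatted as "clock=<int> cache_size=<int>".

Op 1: tick 1 -> clock=1.
Op 2: tick 1 -> clock=2.
Op 3: insert b.com -> 10.0.0.2 (expiry=2+6=8). clock=2
Op 4: insert a.com -> 10.0.0.1 (expiry=2+14=16). clock=2
Op 5: tick 3 -> clock=5.
Op 6: tick 1 -> clock=6.
Op 7: tick 3 -> clock=9. purged={b.com}
Op 8: tick 2 -> clock=11.
Op 9: tick 1 -> clock=12.
Op 10: insert a.com -> 10.0.0.6 (expiry=12+3=15). clock=12
Op 11: tick 2 -> clock=14.
Op 12: insert d.com -> 10.0.0.5 (expiry=14+9=23). clock=14
Op 13: insert a.com -> 10.0.0.3 (expiry=14+7=21). clock=14
Op 14: tick 1 -> clock=15.
Op 15: tick 3 -> clock=18.
Op 16: insert d.com -> 10.0.0.7 (expiry=18+9=27). clock=18
Op 17: tick 1 -> clock=19.
Op 18: tick 1 -> clock=20.
Op 19: tick 1 -> clock=21. purged={a.com}
Final clock = 21
Final cache (unexpired): {d.com} -> size=1

Answer: clock=21 cache_size=1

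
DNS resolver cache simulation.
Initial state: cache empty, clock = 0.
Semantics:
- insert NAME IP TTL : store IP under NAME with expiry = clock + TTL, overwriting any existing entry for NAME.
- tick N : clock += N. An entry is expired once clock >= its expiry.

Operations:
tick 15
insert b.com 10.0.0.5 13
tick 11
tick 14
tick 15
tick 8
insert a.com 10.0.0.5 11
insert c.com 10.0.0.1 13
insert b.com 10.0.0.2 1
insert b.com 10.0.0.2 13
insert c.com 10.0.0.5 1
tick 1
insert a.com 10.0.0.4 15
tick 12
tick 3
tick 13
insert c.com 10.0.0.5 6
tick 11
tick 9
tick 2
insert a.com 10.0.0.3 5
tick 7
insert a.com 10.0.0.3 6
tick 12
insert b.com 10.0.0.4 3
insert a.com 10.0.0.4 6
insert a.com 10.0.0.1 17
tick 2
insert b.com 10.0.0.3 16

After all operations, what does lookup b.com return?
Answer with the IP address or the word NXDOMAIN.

Op 1: tick 15 -> clock=15.
Op 2: insert b.com -> 10.0.0.5 (expiry=15+13=28). clock=15
Op 3: tick 11 -> clock=26.
Op 4: tick 14 -> clock=40. purged={b.com}
Op 5: tick 15 -> clock=55.
Op 6: tick 8 -> clock=63.
Op 7: insert a.com -> 10.0.0.5 (expiry=63+11=74). clock=63
Op 8: insert c.com -> 10.0.0.1 (expiry=63+13=76). clock=63
Op 9: insert b.com -> 10.0.0.2 (expiry=63+1=64). clock=63
Op 10: insert b.com -> 10.0.0.2 (expiry=63+13=76). clock=63
Op 11: insert c.com -> 10.0.0.5 (expiry=63+1=64). clock=63
Op 12: tick 1 -> clock=64. purged={c.com}
Op 13: insert a.com -> 10.0.0.4 (expiry=64+15=79). clock=64
Op 14: tick 12 -> clock=76. purged={b.com}
Op 15: tick 3 -> clock=79. purged={a.com}
Op 16: tick 13 -> clock=92.
Op 17: insert c.com -> 10.0.0.5 (expiry=92+6=98). clock=92
Op 18: tick 11 -> clock=103. purged={c.com}
Op 19: tick 9 -> clock=112.
Op 20: tick 2 -> clock=114.
Op 21: insert a.com -> 10.0.0.3 (expiry=114+5=119). clock=114
Op 22: tick 7 -> clock=121. purged={a.com}
Op 23: insert a.com -> 10.0.0.3 (expiry=121+6=127). clock=121
Op 24: tick 12 -> clock=133. purged={a.com}
Op 25: insert b.com -> 10.0.0.4 (expiry=133+3=136). clock=133
Op 26: insert a.com -> 10.0.0.4 (expiry=133+6=139). clock=133
Op 27: insert a.com -> 10.0.0.1 (expiry=133+17=150). clock=133
Op 28: tick 2 -> clock=135.
Op 29: insert b.com -> 10.0.0.3 (expiry=135+16=151). clock=135
lookup b.com: present, ip=10.0.0.3 expiry=151 > clock=135

Answer: 10.0.0.3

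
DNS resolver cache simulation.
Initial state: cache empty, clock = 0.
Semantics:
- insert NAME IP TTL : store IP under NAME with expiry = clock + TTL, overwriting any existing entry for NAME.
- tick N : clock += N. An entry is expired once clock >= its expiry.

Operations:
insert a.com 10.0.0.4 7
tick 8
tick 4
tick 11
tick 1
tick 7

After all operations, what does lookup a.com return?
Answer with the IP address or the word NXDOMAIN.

Answer: NXDOMAIN

Derivation:
Op 1: insert a.com -> 10.0.0.4 (expiry=0+7=7). clock=0
Op 2: tick 8 -> clock=8. purged={a.com}
Op 3: tick 4 -> clock=12.
Op 4: tick 11 -> clock=23.
Op 5: tick 1 -> clock=24.
Op 6: tick 7 -> clock=31.
lookup a.com: not in cache (expired or never inserted)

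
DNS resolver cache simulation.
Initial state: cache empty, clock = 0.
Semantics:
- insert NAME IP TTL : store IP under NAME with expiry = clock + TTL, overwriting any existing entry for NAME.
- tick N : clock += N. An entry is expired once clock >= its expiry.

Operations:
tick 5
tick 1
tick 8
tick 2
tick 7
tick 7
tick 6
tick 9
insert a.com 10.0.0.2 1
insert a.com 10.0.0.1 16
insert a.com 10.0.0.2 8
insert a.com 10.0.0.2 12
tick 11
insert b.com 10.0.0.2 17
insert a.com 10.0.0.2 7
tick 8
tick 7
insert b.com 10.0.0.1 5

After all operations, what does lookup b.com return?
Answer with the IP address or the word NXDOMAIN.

Op 1: tick 5 -> clock=5.
Op 2: tick 1 -> clock=6.
Op 3: tick 8 -> clock=14.
Op 4: tick 2 -> clock=16.
Op 5: tick 7 -> clock=23.
Op 6: tick 7 -> clock=30.
Op 7: tick 6 -> clock=36.
Op 8: tick 9 -> clock=45.
Op 9: insert a.com -> 10.0.0.2 (expiry=45+1=46). clock=45
Op 10: insert a.com -> 10.0.0.1 (expiry=45+16=61). clock=45
Op 11: insert a.com -> 10.0.0.2 (expiry=45+8=53). clock=45
Op 12: insert a.com -> 10.0.0.2 (expiry=45+12=57). clock=45
Op 13: tick 11 -> clock=56.
Op 14: insert b.com -> 10.0.0.2 (expiry=56+17=73). clock=56
Op 15: insert a.com -> 10.0.0.2 (expiry=56+7=63). clock=56
Op 16: tick 8 -> clock=64. purged={a.com}
Op 17: tick 7 -> clock=71.
Op 18: insert b.com -> 10.0.0.1 (expiry=71+5=76). clock=71
lookup b.com: present, ip=10.0.0.1 expiry=76 > clock=71

Answer: 10.0.0.1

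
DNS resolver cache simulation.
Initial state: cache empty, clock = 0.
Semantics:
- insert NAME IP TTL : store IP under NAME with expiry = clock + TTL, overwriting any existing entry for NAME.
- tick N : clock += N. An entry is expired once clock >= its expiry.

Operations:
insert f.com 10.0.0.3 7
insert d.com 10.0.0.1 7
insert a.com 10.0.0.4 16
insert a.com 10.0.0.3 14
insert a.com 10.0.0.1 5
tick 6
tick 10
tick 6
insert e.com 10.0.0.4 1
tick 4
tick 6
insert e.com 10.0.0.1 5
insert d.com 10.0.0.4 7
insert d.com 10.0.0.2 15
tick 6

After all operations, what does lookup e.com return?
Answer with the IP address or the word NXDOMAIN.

Op 1: insert f.com -> 10.0.0.3 (expiry=0+7=7). clock=0
Op 2: insert d.com -> 10.0.0.1 (expiry=0+7=7). clock=0
Op 3: insert a.com -> 10.0.0.4 (expiry=0+16=16). clock=0
Op 4: insert a.com -> 10.0.0.3 (expiry=0+14=14). clock=0
Op 5: insert a.com -> 10.0.0.1 (expiry=0+5=5). clock=0
Op 6: tick 6 -> clock=6. purged={a.com}
Op 7: tick 10 -> clock=16. purged={d.com,f.com}
Op 8: tick 6 -> clock=22.
Op 9: insert e.com -> 10.0.0.4 (expiry=22+1=23). clock=22
Op 10: tick 4 -> clock=26. purged={e.com}
Op 11: tick 6 -> clock=32.
Op 12: insert e.com -> 10.0.0.1 (expiry=32+5=37). clock=32
Op 13: insert d.com -> 10.0.0.4 (expiry=32+7=39). clock=32
Op 14: insert d.com -> 10.0.0.2 (expiry=32+15=47). clock=32
Op 15: tick 6 -> clock=38. purged={e.com}
lookup e.com: not in cache (expired or never inserted)

Answer: NXDOMAIN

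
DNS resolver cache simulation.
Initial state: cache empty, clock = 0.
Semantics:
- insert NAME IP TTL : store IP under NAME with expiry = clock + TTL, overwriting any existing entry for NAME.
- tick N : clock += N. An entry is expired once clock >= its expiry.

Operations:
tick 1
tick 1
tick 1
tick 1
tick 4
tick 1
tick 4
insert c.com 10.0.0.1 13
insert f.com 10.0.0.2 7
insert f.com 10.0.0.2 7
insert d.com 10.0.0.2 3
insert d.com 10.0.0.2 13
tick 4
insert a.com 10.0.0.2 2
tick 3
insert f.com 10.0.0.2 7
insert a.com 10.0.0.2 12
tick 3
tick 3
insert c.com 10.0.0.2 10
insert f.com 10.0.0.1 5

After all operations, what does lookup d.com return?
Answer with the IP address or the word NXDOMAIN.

Answer: NXDOMAIN

Derivation:
Op 1: tick 1 -> clock=1.
Op 2: tick 1 -> clock=2.
Op 3: tick 1 -> clock=3.
Op 4: tick 1 -> clock=4.
Op 5: tick 4 -> clock=8.
Op 6: tick 1 -> clock=9.
Op 7: tick 4 -> clock=13.
Op 8: insert c.com -> 10.0.0.1 (expiry=13+13=26). clock=13
Op 9: insert f.com -> 10.0.0.2 (expiry=13+7=20). clock=13
Op 10: insert f.com -> 10.0.0.2 (expiry=13+7=20). clock=13
Op 11: insert d.com -> 10.0.0.2 (expiry=13+3=16). clock=13
Op 12: insert d.com -> 10.0.0.2 (expiry=13+13=26). clock=13
Op 13: tick 4 -> clock=17.
Op 14: insert a.com -> 10.0.0.2 (expiry=17+2=19). clock=17
Op 15: tick 3 -> clock=20. purged={a.com,f.com}
Op 16: insert f.com -> 10.0.0.2 (expiry=20+7=27). clock=20
Op 17: insert a.com -> 10.0.0.2 (expiry=20+12=32). clock=20
Op 18: tick 3 -> clock=23.
Op 19: tick 3 -> clock=26. purged={c.com,d.com}
Op 20: insert c.com -> 10.0.0.2 (expiry=26+10=36). clock=26
Op 21: insert f.com -> 10.0.0.1 (expiry=26+5=31). clock=26
lookup d.com: not in cache (expired or never inserted)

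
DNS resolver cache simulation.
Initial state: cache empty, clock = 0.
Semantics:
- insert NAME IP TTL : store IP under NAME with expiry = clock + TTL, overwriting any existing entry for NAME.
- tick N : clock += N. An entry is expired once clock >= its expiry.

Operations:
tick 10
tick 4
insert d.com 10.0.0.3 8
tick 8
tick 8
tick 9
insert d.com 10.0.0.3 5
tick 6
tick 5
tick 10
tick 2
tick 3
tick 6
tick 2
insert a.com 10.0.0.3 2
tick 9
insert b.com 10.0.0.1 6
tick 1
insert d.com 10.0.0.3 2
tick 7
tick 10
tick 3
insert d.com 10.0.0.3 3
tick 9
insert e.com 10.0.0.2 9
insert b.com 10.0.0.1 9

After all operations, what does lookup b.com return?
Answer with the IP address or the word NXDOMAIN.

Op 1: tick 10 -> clock=10.
Op 2: tick 4 -> clock=14.
Op 3: insert d.com -> 10.0.0.3 (expiry=14+8=22). clock=14
Op 4: tick 8 -> clock=22. purged={d.com}
Op 5: tick 8 -> clock=30.
Op 6: tick 9 -> clock=39.
Op 7: insert d.com -> 10.0.0.3 (expiry=39+5=44). clock=39
Op 8: tick 6 -> clock=45. purged={d.com}
Op 9: tick 5 -> clock=50.
Op 10: tick 10 -> clock=60.
Op 11: tick 2 -> clock=62.
Op 12: tick 3 -> clock=65.
Op 13: tick 6 -> clock=71.
Op 14: tick 2 -> clock=73.
Op 15: insert a.com -> 10.0.0.3 (expiry=73+2=75). clock=73
Op 16: tick 9 -> clock=82. purged={a.com}
Op 17: insert b.com -> 10.0.0.1 (expiry=82+6=88). clock=82
Op 18: tick 1 -> clock=83.
Op 19: insert d.com -> 10.0.0.3 (expiry=83+2=85). clock=83
Op 20: tick 7 -> clock=90. purged={b.com,d.com}
Op 21: tick 10 -> clock=100.
Op 22: tick 3 -> clock=103.
Op 23: insert d.com -> 10.0.0.3 (expiry=103+3=106). clock=103
Op 24: tick 9 -> clock=112. purged={d.com}
Op 25: insert e.com -> 10.0.0.2 (expiry=112+9=121). clock=112
Op 26: insert b.com -> 10.0.0.1 (expiry=112+9=121). clock=112
lookup b.com: present, ip=10.0.0.1 expiry=121 > clock=112

Answer: 10.0.0.1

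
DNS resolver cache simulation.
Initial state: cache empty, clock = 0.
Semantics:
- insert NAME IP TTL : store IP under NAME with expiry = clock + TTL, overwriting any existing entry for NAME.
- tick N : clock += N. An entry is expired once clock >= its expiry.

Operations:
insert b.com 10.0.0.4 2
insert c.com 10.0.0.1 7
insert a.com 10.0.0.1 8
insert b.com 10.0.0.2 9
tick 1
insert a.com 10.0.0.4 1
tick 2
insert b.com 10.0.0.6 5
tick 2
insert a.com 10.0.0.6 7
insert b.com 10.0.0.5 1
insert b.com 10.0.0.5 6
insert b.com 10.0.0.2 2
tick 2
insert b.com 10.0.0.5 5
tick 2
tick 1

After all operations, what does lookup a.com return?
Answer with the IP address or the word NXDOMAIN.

Op 1: insert b.com -> 10.0.0.4 (expiry=0+2=2). clock=0
Op 2: insert c.com -> 10.0.0.1 (expiry=0+7=7). clock=0
Op 3: insert a.com -> 10.0.0.1 (expiry=0+8=8). clock=0
Op 4: insert b.com -> 10.0.0.2 (expiry=0+9=9). clock=0
Op 5: tick 1 -> clock=1.
Op 6: insert a.com -> 10.0.0.4 (expiry=1+1=2). clock=1
Op 7: tick 2 -> clock=3. purged={a.com}
Op 8: insert b.com -> 10.0.0.6 (expiry=3+5=8). clock=3
Op 9: tick 2 -> clock=5.
Op 10: insert a.com -> 10.0.0.6 (expiry=5+7=12). clock=5
Op 11: insert b.com -> 10.0.0.5 (expiry=5+1=6). clock=5
Op 12: insert b.com -> 10.0.0.5 (expiry=5+6=11). clock=5
Op 13: insert b.com -> 10.0.0.2 (expiry=5+2=7). clock=5
Op 14: tick 2 -> clock=7. purged={b.com,c.com}
Op 15: insert b.com -> 10.0.0.5 (expiry=7+5=12). clock=7
Op 16: tick 2 -> clock=9.
Op 17: tick 1 -> clock=10.
lookup a.com: present, ip=10.0.0.6 expiry=12 > clock=10

Answer: 10.0.0.6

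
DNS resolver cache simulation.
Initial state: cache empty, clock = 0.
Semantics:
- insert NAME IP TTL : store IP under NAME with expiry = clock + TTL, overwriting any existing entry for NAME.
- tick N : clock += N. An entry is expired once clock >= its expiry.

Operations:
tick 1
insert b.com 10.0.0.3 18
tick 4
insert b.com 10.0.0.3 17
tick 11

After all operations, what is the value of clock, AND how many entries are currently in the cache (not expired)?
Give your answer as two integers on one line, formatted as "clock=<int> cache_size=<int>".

Op 1: tick 1 -> clock=1.
Op 2: insert b.com -> 10.0.0.3 (expiry=1+18=19). clock=1
Op 3: tick 4 -> clock=5.
Op 4: insert b.com -> 10.0.0.3 (expiry=5+17=22). clock=5
Op 5: tick 11 -> clock=16.
Final clock = 16
Final cache (unexpired): {b.com} -> size=1

Answer: clock=16 cache_size=1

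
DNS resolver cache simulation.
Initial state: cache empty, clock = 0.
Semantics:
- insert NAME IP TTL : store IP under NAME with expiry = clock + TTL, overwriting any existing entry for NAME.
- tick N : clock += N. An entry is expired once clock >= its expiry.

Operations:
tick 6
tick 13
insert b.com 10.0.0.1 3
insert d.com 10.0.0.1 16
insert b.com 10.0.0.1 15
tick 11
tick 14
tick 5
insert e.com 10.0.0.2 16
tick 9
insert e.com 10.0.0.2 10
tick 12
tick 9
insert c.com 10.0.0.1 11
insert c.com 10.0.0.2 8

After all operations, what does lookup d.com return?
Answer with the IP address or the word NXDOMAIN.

Op 1: tick 6 -> clock=6.
Op 2: tick 13 -> clock=19.
Op 3: insert b.com -> 10.0.0.1 (expiry=19+3=22). clock=19
Op 4: insert d.com -> 10.0.0.1 (expiry=19+16=35). clock=19
Op 5: insert b.com -> 10.0.0.1 (expiry=19+15=34). clock=19
Op 6: tick 11 -> clock=30.
Op 7: tick 14 -> clock=44. purged={b.com,d.com}
Op 8: tick 5 -> clock=49.
Op 9: insert e.com -> 10.0.0.2 (expiry=49+16=65). clock=49
Op 10: tick 9 -> clock=58.
Op 11: insert e.com -> 10.0.0.2 (expiry=58+10=68). clock=58
Op 12: tick 12 -> clock=70. purged={e.com}
Op 13: tick 9 -> clock=79.
Op 14: insert c.com -> 10.0.0.1 (expiry=79+11=90). clock=79
Op 15: insert c.com -> 10.0.0.2 (expiry=79+8=87). clock=79
lookup d.com: not in cache (expired or never inserted)

Answer: NXDOMAIN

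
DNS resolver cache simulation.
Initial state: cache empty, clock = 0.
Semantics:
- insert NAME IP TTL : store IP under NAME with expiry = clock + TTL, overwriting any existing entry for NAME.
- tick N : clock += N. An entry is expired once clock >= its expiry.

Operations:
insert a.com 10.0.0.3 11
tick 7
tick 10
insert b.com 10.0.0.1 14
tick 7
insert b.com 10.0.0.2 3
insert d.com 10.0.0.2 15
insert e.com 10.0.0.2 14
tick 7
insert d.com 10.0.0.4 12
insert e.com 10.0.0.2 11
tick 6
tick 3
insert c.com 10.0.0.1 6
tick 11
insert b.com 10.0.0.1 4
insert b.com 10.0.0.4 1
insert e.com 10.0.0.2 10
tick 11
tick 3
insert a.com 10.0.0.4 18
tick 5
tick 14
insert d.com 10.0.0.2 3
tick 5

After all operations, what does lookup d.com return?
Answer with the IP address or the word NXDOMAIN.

Op 1: insert a.com -> 10.0.0.3 (expiry=0+11=11). clock=0
Op 2: tick 7 -> clock=7.
Op 3: tick 10 -> clock=17. purged={a.com}
Op 4: insert b.com -> 10.0.0.1 (expiry=17+14=31). clock=17
Op 5: tick 7 -> clock=24.
Op 6: insert b.com -> 10.0.0.2 (expiry=24+3=27). clock=24
Op 7: insert d.com -> 10.0.0.2 (expiry=24+15=39). clock=24
Op 8: insert e.com -> 10.0.0.2 (expiry=24+14=38). clock=24
Op 9: tick 7 -> clock=31. purged={b.com}
Op 10: insert d.com -> 10.0.0.4 (expiry=31+12=43). clock=31
Op 11: insert e.com -> 10.0.0.2 (expiry=31+11=42). clock=31
Op 12: tick 6 -> clock=37.
Op 13: tick 3 -> clock=40.
Op 14: insert c.com -> 10.0.0.1 (expiry=40+6=46). clock=40
Op 15: tick 11 -> clock=51. purged={c.com,d.com,e.com}
Op 16: insert b.com -> 10.0.0.1 (expiry=51+4=55). clock=51
Op 17: insert b.com -> 10.0.0.4 (expiry=51+1=52). clock=51
Op 18: insert e.com -> 10.0.0.2 (expiry=51+10=61). clock=51
Op 19: tick 11 -> clock=62. purged={b.com,e.com}
Op 20: tick 3 -> clock=65.
Op 21: insert a.com -> 10.0.0.4 (expiry=65+18=83). clock=65
Op 22: tick 5 -> clock=70.
Op 23: tick 14 -> clock=84. purged={a.com}
Op 24: insert d.com -> 10.0.0.2 (expiry=84+3=87). clock=84
Op 25: tick 5 -> clock=89. purged={d.com}
lookup d.com: not in cache (expired or never inserted)

Answer: NXDOMAIN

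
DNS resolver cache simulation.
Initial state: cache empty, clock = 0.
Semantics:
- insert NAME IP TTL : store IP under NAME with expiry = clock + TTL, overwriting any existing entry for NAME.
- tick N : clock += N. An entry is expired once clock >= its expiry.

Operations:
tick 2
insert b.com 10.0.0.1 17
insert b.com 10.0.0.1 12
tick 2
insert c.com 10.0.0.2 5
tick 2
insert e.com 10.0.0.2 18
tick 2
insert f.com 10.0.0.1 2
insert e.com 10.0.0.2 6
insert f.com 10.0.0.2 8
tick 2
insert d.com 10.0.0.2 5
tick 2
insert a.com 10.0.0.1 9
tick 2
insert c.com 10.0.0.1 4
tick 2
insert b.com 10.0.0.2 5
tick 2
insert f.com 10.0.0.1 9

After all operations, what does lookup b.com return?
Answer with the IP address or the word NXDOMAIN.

Op 1: tick 2 -> clock=2.
Op 2: insert b.com -> 10.0.0.1 (expiry=2+17=19). clock=2
Op 3: insert b.com -> 10.0.0.1 (expiry=2+12=14). clock=2
Op 4: tick 2 -> clock=4.
Op 5: insert c.com -> 10.0.0.2 (expiry=4+5=9). clock=4
Op 6: tick 2 -> clock=6.
Op 7: insert e.com -> 10.0.0.2 (expiry=6+18=24). clock=6
Op 8: tick 2 -> clock=8.
Op 9: insert f.com -> 10.0.0.1 (expiry=8+2=10). clock=8
Op 10: insert e.com -> 10.0.0.2 (expiry=8+6=14). clock=8
Op 11: insert f.com -> 10.0.0.2 (expiry=8+8=16). clock=8
Op 12: tick 2 -> clock=10. purged={c.com}
Op 13: insert d.com -> 10.0.0.2 (expiry=10+5=15). clock=10
Op 14: tick 2 -> clock=12.
Op 15: insert a.com -> 10.0.0.1 (expiry=12+9=21). clock=12
Op 16: tick 2 -> clock=14. purged={b.com,e.com}
Op 17: insert c.com -> 10.0.0.1 (expiry=14+4=18). clock=14
Op 18: tick 2 -> clock=16. purged={d.com,f.com}
Op 19: insert b.com -> 10.0.0.2 (expiry=16+5=21). clock=16
Op 20: tick 2 -> clock=18. purged={c.com}
Op 21: insert f.com -> 10.0.0.1 (expiry=18+9=27). clock=18
lookup b.com: present, ip=10.0.0.2 expiry=21 > clock=18

Answer: 10.0.0.2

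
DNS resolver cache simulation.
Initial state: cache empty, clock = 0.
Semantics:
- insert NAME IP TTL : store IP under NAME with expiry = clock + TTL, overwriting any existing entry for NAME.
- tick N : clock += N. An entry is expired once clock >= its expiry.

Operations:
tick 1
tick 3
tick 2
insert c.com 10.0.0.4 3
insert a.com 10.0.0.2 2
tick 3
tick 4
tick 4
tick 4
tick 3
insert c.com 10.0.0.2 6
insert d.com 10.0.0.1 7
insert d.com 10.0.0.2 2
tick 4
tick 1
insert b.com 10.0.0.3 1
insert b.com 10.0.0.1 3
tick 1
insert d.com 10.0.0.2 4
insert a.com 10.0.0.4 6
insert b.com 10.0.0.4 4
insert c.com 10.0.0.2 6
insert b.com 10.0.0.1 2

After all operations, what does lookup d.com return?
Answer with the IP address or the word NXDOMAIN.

Answer: 10.0.0.2

Derivation:
Op 1: tick 1 -> clock=1.
Op 2: tick 3 -> clock=4.
Op 3: tick 2 -> clock=6.
Op 4: insert c.com -> 10.0.0.4 (expiry=6+3=9). clock=6
Op 5: insert a.com -> 10.0.0.2 (expiry=6+2=8). clock=6
Op 6: tick 3 -> clock=9. purged={a.com,c.com}
Op 7: tick 4 -> clock=13.
Op 8: tick 4 -> clock=17.
Op 9: tick 4 -> clock=21.
Op 10: tick 3 -> clock=24.
Op 11: insert c.com -> 10.0.0.2 (expiry=24+6=30). clock=24
Op 12: insert d.com -> 10.0.0.1 (expiry=24+7=31). clock=24
Op 13: insert d.com -> 10.0.0.2 (expiry=24+2=26). clock=24
Op 14: tick 4 -> clock=28. purged={d.com}
Op 15: tick 1 -> clock=29.
Op 16: insert b.com -> 10.0.0.3 (expiry=29+1=30). clock=29
Op 17: insert b.com -> 10.0.0.1 (expiry=29+3=32). clock=29
Op 18: tick 1 -> clock=30. purged={c.com}
Op 19: insert d.com -> 10.0.0.2 (expiry=30+4=34). clock=30
Op 20: insert a.com -> 10.0.0.4 (expiry=30+6=36). clock=30
Op 21: insert b.com -> 10.0.0.4 (expiry=30+4=34). clock=30
Op 22: insert c.com -> 10.0.0.2 (expiry=30+6=36). clock=30
Op 23: insert b.com -> 10.0.0.1 (expiry=30+2=32). clock=30
lookup d.com: present, ip=10.0.0.2 expiry=34 > clock=30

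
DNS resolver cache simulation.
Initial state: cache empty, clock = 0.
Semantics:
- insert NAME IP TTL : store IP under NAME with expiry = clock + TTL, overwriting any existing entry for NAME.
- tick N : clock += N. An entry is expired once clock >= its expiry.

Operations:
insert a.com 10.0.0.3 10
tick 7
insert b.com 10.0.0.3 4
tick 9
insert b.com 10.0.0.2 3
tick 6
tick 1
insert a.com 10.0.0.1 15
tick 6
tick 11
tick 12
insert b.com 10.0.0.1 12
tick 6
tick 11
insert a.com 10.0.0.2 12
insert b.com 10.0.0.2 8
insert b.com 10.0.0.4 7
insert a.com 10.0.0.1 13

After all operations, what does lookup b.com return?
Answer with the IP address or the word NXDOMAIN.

Answer: 10.0.0.4

Derivation:
Op 1: insert a.com -> 10.0.0.3 (expiry=0+10=10). clock=0
Op 2: tick 7 -> clock=7.
Op 3: insert b.com -> 10.0.0.3 (expiry=7+4=11). clock=7
Op 4: tick 9 -> clock=16. purged={a.com,b.com}
Op 5: insert b.com -> 10.0.0.2 (expiry=16+3=19). clock=16
Op 6: tick 6 -> clock=22. purged={b.com}
Op 7: tick 1 -> clock=23.
Op 8: insert a.com -> 10.0.0.1 (expiry=23+15=38). clock=23
Op 9: tick 6 -> clock=29.
Op 10: tick 11 -> clock=40. purged={a.com}
Op 11: tick 12 -> clock=52.
Op 12: insert b.com -> 10.0.0.1 (expiry=52+12=64). clock=52
Op 13: tick 6 -> clock=58.
Op 14: tick 11 -> clock=69. purged={b.com}
Op 15: insert a.com -> 10.0.0.2 (expiry=69+12=81). clock=69
Op 16: insert b.com -> 10.0.0.2 (expiry=69+8=77). clock=69
Op 17: insert b.com -> 10.0.0.4 (expiry=69+7=76). clock=69
Op 18: insert a.com -> 10.0.0.1 (expiry=69+13=82). clock=69
lookup b.com: present, ip=10.0.0.4 expiry=76 > clock=69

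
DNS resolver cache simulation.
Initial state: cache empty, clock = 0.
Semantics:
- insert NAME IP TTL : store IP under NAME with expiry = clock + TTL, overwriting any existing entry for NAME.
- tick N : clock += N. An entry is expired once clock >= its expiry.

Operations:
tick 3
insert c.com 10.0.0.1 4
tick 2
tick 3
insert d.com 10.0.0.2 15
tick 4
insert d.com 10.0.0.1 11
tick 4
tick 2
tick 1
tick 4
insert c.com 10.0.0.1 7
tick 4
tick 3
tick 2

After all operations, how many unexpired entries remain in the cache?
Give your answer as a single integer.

Answer: 0

Derivation:
Op 1: tick 3 -> clock=3.
Op 2: insert c.com -> 10.0.0.1 (expiry=3+4=7). clock=3
Op 3: tick 2 -> clock=5.
Op 4: tick 3 -> clock=8. purged={c.com}
Op 5: insert d.com -> 10.0.0.2 (expiry=8+15=23). clock=8
Op 6: tick 4 -> clock=12.
Op 7: insert d.com -> 10.0.0.1 (expiry=12+11=23). clock=12
Op 8: tick 4 -> clock=16.
Op 9: tick 2 -> clock=18.
Op 10: tick 1 -> clock=19.
Op 11: tick 4 -> clock=23. purged={d.com}
Op 12: insert c.com -> 10.0.0.1 (expiry=23+7=30). clock=23
Op 13: tick 4 -> clock=27.
Op 14: tick 3 -> clock=30. purged={c.com}
Op 15: tick 2 -> clock=32.
Final cache (unexpired): {} -> size=0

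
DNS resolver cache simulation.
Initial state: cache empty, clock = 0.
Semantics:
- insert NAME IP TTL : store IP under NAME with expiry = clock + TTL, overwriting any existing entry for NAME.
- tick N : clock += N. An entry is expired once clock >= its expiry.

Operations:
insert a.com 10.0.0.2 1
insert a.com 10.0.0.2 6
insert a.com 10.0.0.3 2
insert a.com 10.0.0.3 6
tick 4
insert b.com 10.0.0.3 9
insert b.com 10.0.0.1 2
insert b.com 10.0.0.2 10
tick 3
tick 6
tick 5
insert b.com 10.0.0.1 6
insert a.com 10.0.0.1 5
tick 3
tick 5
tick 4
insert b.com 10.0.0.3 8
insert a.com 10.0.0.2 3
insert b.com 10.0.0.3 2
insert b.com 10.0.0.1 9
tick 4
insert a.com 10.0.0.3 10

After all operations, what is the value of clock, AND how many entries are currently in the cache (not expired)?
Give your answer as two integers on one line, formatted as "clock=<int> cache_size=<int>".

Op 1: insert a.com -> 10.0.0.2 (expiry=0+1=1). clock=0
Op 2: insert a.com -> 10.0.0.2 (expiry=0+6=6). clock=0
Op 3: insert a.com -> 10.0.0.3 (expiry=0+2=2). clock=0
Op 4: insert a.com -> 10.0.0.3 (expiry=0+6=6). clock=0
Op 5: tick 4 -> clock=4.
Op 6: insert b.com -> 10.0.0.3 (expiry=4+9=13). clock=4
Op 7: insert b.com -> 10.0.0.1 (expiry=4+2=6). clock=4
Op 8: insert b.com -> 10.0.0.2 (expiry=4+10=14). clock=4
Op 9: tick 3 -> clock=7. purged={a.com}
Op 10: tick 6 -> clock=13.
Op 11: tick 5 -> clock=18. purged={b.com}
Op 12: insert b.com -> 10.0.0.1 (expiry=18+6=24). clock=18
Op 13: insert a.com -> 10.0.0.1 (expiry=18+5=23). clock=18
Op 14: tick 3 -> clock=21.
Op 15: tick 5 -> clock=26. purged={a.com,b.com}
Op 16: tick 4 -> clock=30.
Op 17: insert b.com -> 10.0.0.3 (expiry=30+8=38). clock=30
Op 18: insert a.com -> 10.0.0.2 (expiry=30+3=33). clock=30
Op 19: insert b.com -> 10.0.0.3 (expiry=30+2=32). clock=30
Op 20: insert b.com -> 10.0.0.1 (expiry=30+9=39). clock=30
Op 21: tick 4 -> clock=34. purged={a.com}
Op 22: insert a.com -> 10.0.0.3 (expiry=34+10=44). clock=34
Final clock = 34
Final cache (unexpired): {a.com,b.com} -> size=2

Answer: clock=34 cache_size=2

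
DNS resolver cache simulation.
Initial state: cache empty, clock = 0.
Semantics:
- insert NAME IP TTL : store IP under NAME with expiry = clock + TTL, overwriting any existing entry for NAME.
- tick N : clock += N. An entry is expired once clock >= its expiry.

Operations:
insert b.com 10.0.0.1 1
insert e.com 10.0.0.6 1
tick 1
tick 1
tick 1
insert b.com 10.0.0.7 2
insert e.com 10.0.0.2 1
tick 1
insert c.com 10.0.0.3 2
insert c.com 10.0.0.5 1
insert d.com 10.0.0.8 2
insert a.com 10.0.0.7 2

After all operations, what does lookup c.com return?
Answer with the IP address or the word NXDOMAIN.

Answer: 10.0.0.5

Derivation:
Op 1: insert b.com -> 10.0.0.1 (expiry=0+1=1). clock=0
Op 2: insert e.com -> 10.0.0.6 (expiry=0+1=1). clock=0
Op 3: tick 1 -> clock=1. purged={b.com,e.com}
Op 4: tick 1 -> clock=2.
Op 5: tick 1 -> clock=3.
Op 6: insert b.com -> 10.0.0.7 (expiry=3+2=5). clock=3
Op 7: insert e.com -> 10.0.0.2 (expiry=3+1=4). clock=3
Op 8: tick 1 -> clock=4. purged={e.com}
Op 9: insert c.com -> 10.0.0.3 (expiry=4+2=6). clock=4
Op 10: insert c.com -> 10.0.0.5 (expiry=4+1=5). clock=4
Op 11: insert d.com -> 10.0.0.8 (expiry=4+2=6). clock=4
Op 12: insert a.com -> 10.0.0.7 (expiry=4+2=6). clock=4
lookup c.com: present, ip=10.0.0.5 expiry=5 > clock=4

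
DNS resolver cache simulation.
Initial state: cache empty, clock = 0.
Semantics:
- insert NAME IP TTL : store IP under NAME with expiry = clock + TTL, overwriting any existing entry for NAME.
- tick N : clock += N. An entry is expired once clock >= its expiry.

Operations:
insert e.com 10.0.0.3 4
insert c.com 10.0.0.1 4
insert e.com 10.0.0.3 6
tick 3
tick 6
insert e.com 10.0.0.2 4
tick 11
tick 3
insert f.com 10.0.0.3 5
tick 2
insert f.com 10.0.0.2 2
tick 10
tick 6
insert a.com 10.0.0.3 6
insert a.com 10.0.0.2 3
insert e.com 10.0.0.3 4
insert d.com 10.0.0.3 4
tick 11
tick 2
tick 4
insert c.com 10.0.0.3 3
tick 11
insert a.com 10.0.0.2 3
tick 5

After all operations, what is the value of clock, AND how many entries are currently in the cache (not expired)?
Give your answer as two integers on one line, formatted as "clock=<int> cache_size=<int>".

Op 1: insert e.com -> 10.0.0.3 (expiry=0+4=4). clock=0
Op 2: insert c.com -> 10.0.0.1 (expiry=0+4=4). clock=0
Op 3: insert e.com -> 10.0.0.3 (expiry=0+6=6). clock=0
Op 4: tick 3 -> clock=3.
Op 5: tick 6 -> clock=9. purged={c.com,e.com}
Op 6: insert e.com -> 10.0.0.2 (expiry=9+4=13). clock=9
Op 7: tick 11 -> clock=20. purged={e.com}
Op 8: tick 3 -> clock=23.
Op 9: insert f.com -> 10.0.0.3 (expiry=23+5=28). clock=23
Op 10: tick 2 -> clock=25.
Op 11: insert f.com -> 10.0.0.2 (expiry=25+2=27). clock=25
Op 12: tick 10 -> clock=35. purged={f.com}
Op 13: tick 6 -> clock=41.
Op 14: insert a.com -> 10.0.0.3 (expiry=41+6=47). clock=41
Op 15: insert a.com -> 10.0.0.2 (expiry=41+3=44). clock=41
Op 16: insert e.com -> 10.0.0.3 (expiry=41+4=45). clock=41
Op 17: insert d.com -> 10.0.0.3 (expiry=41+4=45). clock=41
Op 18: tick 11 -> clock=52. purged={a.com,d.com,e.com}
Op 19: tick 2 -> clock=54.
Op 20: tick 4 -> clock=58.
Op 21: insert c.com -> 10.0.0.3 (expiry=58+3=61). clock=58
Op 22: tick 11 -> clock=69. purged={c.com}
Op 23: insert a.com -> 10.0.0.2 (expiry=69+3=72). clock=69
Op 24: tick 5 -> clock=74. purged={a.com}
Final clock = 74
Final cache (unexpired): {} -> size=0

Answer: clock=74 cache_size=0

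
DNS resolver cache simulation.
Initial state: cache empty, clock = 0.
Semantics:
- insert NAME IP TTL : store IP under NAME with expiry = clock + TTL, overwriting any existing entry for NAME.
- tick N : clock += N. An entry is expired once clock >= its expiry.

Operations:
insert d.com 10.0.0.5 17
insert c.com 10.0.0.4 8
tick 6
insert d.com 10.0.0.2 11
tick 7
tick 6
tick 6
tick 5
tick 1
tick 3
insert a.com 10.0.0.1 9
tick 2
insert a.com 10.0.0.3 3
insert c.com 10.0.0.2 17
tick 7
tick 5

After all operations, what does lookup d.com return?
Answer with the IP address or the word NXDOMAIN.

Op 1: insert d.com -> 10.0.0.5 (expiry=0+17=17). clock=0
Op 2: insert c.com -> 10.0.0.4 (expiry=0+8=8). clock=0
Op 3: tick 6 -> clock=6.
Op 4: insert d.com -> 10.0.0.2 (expiry=6+11=17). clock=6
Op 5: tick 7 -> clock=13. purged={c.com}
Op 6: tick 6 -> clock=19. purged={d.com}
Op 7: tick 6 -> clock=25.
Op 8: tick 5 -> clock=30.
Op 9: tick 1 -> clock=31.
Op 10: tick 3 -> clock=34.
Op 11: insert a.com -> 10.0.0.1 (expiry=34+9=43). clock=34
Op 12: tick 2 -> clock=36.
Op 13: insert a.com -> 10.0.0.3 (expiry=36+3=39). clock=36
Op 14: insert c.com -> 10.0.0.2 (expiry=36+17=53). clock=36
Op 15: tick 7 -> clock=43. purged={a.com}
Op 16: tick 5 -> clock=48.
lookup d.com: not in cache (expired or never inserted)

Answer: NXDOMAIN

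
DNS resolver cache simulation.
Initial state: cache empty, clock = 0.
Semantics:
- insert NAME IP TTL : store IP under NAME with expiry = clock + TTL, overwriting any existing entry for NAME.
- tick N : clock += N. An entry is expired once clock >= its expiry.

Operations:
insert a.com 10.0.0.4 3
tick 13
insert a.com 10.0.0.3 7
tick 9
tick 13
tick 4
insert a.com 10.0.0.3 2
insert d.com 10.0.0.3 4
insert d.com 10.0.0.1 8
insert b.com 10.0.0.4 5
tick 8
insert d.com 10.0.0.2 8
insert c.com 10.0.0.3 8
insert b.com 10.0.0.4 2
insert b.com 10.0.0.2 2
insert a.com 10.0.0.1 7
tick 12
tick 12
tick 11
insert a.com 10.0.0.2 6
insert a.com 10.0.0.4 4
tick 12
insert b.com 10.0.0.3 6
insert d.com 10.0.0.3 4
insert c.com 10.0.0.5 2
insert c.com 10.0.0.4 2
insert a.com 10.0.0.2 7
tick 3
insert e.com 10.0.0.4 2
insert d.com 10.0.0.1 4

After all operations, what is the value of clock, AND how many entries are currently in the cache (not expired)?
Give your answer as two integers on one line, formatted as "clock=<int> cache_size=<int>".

Answer: clock=97 cache_size=4

Derivation:
Op 1: insert a.com -> 10.0.0.4 (expiry=0+3=3). clock=0
Op 2: tick 13 -> clock=13. purged={a.com}
Op 3: insert a.com -> 10.0.0.3 (expiry=13+7=20). clock=13
Op 4: tick 9 -> clock=22. purged={a.com}
Op 5: tick 13 -> clock=35.
Op 6: tick 4 -> clock=39.
Op 7: insert a.com -> 10.0.0.3 (expiry=39+2=41). clock=39
Op 8: insert d.com -> 10.0.0.3 (expiry=39+4=43). clock=39
Op 9: insert d.com -> 10.0.0.1 (expiry=39+8=47). clock=39
Op 10: insert b.com -> 10.0.0.4 (expiry=39+5=44). clock=39
Op 11: tick 8 -> clock=47. purged={a.com,b.com,d.com}
Op 12: insert d.com -> 10.0.0.2 (expiry=47+8=55). clock=47
Op 13: insert c.com -> 10.0.0.3 (expiry=47+8=55). clock=47
Op 14: insert b.com -> 10.0.0.4 (expiry=47+2=49). clock=47
Op 15: insert b.com -> 10.0.0.2 (expiry=47+2=49). clock=47
Op 16: insert a.com -> 10.0.0.1 (expiry=47+7=54). clock=47
Op 17: tick 12 -> clock=59. purged={a.com,b.com,c.com,d.com}
Op 18: tick 12 -> clock=71.
Op 19: tick 11 -> clock=82.
Op 20: insert a.com -> 10.0.0.2 (expiry=82+6=88). clock=82
Op 21: insert a.com -> 10.0.0.4 (expiry=82+4=86). clock=82
Op 22: tick 12 -> clock=94. purged={a.com}
Op 23: insert b.com -> 10.0.0.3 (expiry=94+6=100). clock=94
Op 24: insert d.com -> 10.0.0.3 (expiry=94+4=98). clock=94
Op 25: insert c.com -> 10.0.0.5 (expiry=94+2=96). clock=94
Op 26: insert c.com -> 10.0.0.4 (expiry=94+2=96). clock=94
Op 27: insert a.com -> 10.0.0.2 (expiry=94+7=101). clock=94
Op 28: tick 3 -> clock=97. purged={c.com}
Op 29: insert e.com -> 10.0.0.4 (expiry=97+2=99). clock=97
Op 30: insert d.com -> 10.0.0.1 (expiry=97+4=101). clock=97
Final clock = 97
Final cache (unexpired): {a.com,b.com,d.com,e.com} -> size=4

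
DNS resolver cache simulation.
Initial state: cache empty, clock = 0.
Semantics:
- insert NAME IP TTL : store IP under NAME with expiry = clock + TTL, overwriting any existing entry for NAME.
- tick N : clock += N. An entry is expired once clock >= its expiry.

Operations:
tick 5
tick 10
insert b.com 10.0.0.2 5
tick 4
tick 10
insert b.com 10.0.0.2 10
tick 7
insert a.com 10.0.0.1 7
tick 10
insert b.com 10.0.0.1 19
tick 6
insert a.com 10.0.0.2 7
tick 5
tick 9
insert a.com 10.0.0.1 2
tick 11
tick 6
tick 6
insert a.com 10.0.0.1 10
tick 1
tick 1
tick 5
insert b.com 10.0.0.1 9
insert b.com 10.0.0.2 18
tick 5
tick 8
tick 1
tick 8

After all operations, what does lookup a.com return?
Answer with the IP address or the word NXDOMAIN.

Op 1: tick 5 -> clock=5.
Op 2: tick 10 -> clock=15.
Op 3: insert b.com -> 10.0.0.2 (expiry=15+5=20). clock=15
Op 4: tick 4 -> clock=19.
Op 5: tick 10 -> clock=29. purged={b.com}
Op 6: insert b.com -> 10.0.0.2 (expiry=29+10=39). clock=29
Op 7: tick 7 -> clock=36.
Op 8: insert a.com -> 10.0.0.1 (expiry=36+7=43). clock=36
Op 9: tick 10 -> clock=46. purged={a.com,b.com}
Op 10: insert b.com -> 10.0.0.1 (expiry=46+19=65). clock=46
Op 11: tick 6 -> clock=52.
Op 12: insert a.com -> 10.0.0.2 (expiry=52+7=59). clock=52
Op 13: tick 5 -> clock=57.
Op 14: tick 9 -> clock=66. purged={a.com,b.com}
Op 15: insert a.com -> 10.0.0.1 (expiry=66+2=68). clock=66
Op 16: tick 11 -> clock=77. purged={a.com}
Op 17: tick 6 -> clock=83.
Op 18: tick 6 -> clock=89.
Op 19: insert a.com -> 10.0.0.1 (expiry=89+10=99). clock=89
Op 20: tick 1 -> clock=90.
Op 21: tick 1 -> clock=91.
Op 22: tick 5 -> clock=96.
Op 23: insert b.com -> 10.0.0.1 (expiry=96+9=105). clock=96
Op 24: insert b.com -> 10.0.0.2 (expiry=96+18=114). clock=96
Op 25: tick 5 -> clock=101. purged={a.com}
Op 26: tick 8 -> clock=109.
Op 27: tick 1 -> clock=110.
Op 28: tick 8 -> clock=118. purged={b.com}
lookup a.com: not in cache (expired or never inserted)

Answer: NXDOMAIN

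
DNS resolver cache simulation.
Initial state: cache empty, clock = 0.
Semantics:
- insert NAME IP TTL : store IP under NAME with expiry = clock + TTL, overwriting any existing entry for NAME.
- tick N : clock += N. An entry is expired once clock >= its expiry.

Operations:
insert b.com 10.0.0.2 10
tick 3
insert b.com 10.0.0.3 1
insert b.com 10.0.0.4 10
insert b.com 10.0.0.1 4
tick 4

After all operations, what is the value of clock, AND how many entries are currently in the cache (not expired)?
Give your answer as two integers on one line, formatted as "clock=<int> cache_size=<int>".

Op 1: insert b.com -> 10.0.0.2 (expiry=0+10=10). clock=0
Op 2: tick 3 -> clock=3.
Op 3: insert b.com -> 10.0.0.3 (expiry=3+1=4). clock=3
Op 4: insert b.com -> 10.0.0.4 (expiry=3+10=13). clock=3
Op 5: insert b.com -> 10.0.0.1 (expiry=3+4=7). clock=3
Op 6: tick 4 -> clock=7. purged={b.com}
Final clock = 7
Final cache (unexpired): {} -> size=0

Answer: clock=7 cache_size=0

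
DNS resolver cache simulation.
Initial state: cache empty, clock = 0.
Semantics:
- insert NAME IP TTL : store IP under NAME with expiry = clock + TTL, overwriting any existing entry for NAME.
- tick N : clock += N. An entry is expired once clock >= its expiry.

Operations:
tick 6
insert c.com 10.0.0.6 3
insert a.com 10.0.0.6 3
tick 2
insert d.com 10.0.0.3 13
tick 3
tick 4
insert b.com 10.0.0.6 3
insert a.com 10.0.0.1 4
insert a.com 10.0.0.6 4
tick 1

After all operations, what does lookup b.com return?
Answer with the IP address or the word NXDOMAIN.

Answer: 10.0.0.6

Derivation:
Op 1: tick 6 -> clock=6.
Op 2: insert c.com -> 10.0.0.6 (expiry=6+3=9). clock=6
Op 3: insert a.com -> 10.0.0.6 (expiry=6+3=9). clock=6
Op 4: tick 2 -> clock=8.
Op 5: insert d.com -> 10.0.0.3 (expiry=8+13=21). clock=8
Op 6: tick 3 -> clock=11. purged={a.com,c.com}
Op 7: tick 4 -> clock=15.
Op 8: insert b.com -> 10.0.0.6 (expiry=15+3=18). clock=15
Op 9: insert a.com -> 10.0.0.1 (expiry=15+4=19). clock=15
Op 10: insert a.com -> 10.0.0.6 (expiry=15+4=19). clock=15
Op 11: tick 1 -> clock=16.
lookup b.com: present, ip=10.0.0.6 expiry=18 > clock=16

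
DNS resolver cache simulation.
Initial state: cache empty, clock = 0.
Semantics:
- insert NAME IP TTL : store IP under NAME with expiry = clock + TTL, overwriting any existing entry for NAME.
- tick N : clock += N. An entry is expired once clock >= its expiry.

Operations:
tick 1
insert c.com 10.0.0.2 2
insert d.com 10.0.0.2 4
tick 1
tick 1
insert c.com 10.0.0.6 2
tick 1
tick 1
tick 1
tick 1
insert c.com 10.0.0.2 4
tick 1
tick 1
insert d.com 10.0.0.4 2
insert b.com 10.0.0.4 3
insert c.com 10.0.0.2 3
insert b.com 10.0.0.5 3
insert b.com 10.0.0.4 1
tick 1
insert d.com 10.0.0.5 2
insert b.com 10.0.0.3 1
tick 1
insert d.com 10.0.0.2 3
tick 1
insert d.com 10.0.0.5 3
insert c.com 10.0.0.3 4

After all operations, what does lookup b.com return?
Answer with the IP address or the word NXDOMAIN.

Answer: NXDOMAIN

Derivation:
Op 1: tick 1 -> clock=1.
Op 2: insert c.com -> 10.0.0.2 (expiry=1+2=3). clock=1
Op 3: insert d.com -> 10.0.0.2 (expiry=1+4=5). clock=1
Op 4: tick 1 -> clock=2.
Op 5: tick 1 -> clock=3. purged={c.com}
Op 6: insert c.com -> 10.0.0.6 (expiry=3+2=5). clock=3
Op 7: tick 1 -> clock=4.
Op 8: tick 1 -> clock=5. purged={c.com,d.com}
Op 9: tick 1 -> clock=6.
Op 10: tick 1 -> clock=7.
Op 11: insert c.com -> 10.0.0.2 (expiry=7+4=11). clock=7
Op 12: tick 1 -> clock=8.
Op 13: tick 1 -> clock=9.
Op 14: insert d.com -> 10.0.0.4 (expiry=9+2=11). clock=9
Op 15: insert b.com -> 10.0.0.4 (expiry=9+3=12). clock=9
Op 16: insert c.com -> 10.0.0.2 (expiry=9+3=12). clock=9
Op 17: insert b.com -> 10.0.0.5 (expiry=9+3=12). clock=9
Op 18: insert b.com -> 10.0.0.4 (expiry=9+1=10). clock=9
Op 19: tick 1 -> clock=10. purged={b.com}
Op 20: insert d.com -> 10.0.0.5 (expiry=10+2=12). clock=10
Op 21: insert b.com -> 10.0.0.3 (expiry=10+1=11). clock=10
Op 22: tick 1 -> clock=11. purged={b.com}
Op 23: insert d.com -> 10.0.0.2 (expiry=11+3=14). clock=11
Op 24: tick 1 -> clock=12. purged={c.com}
Op 25: insert d.com -> 10.0.0.5 (expiry=12+3=15). clock=12
Op 26: insert c.com -> 10.0.0.3 (expiry=12+4=16). clock=12
lookup b.com: not in cache (expired or never inserted)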